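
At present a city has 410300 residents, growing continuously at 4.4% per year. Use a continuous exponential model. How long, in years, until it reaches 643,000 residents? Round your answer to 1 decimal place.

t ≈ 10.2 years

643000 = 410300 · e^(0.044·t)
t = ln(643000/410300) / 0.044 = ln(1.56715) / 0.044 = 0.44926 / 0.044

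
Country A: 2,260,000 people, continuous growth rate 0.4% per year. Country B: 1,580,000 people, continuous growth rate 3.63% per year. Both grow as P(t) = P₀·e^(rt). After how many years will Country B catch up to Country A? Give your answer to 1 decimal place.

2260000·e^(0.004t) = 1580000·e^(0.0363t)
2260000/1580000 = e^((0.0363 − 0.004)t) → ln(1.43038) = 0.0323·t
t = 0.35794 / 0.0323

t ≈ 11.1 years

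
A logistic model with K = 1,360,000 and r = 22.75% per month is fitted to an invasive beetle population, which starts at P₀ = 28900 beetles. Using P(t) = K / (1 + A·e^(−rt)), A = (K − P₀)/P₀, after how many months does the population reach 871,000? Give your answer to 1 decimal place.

t ≈ 19.4 months

A = (1360000 − 28900)/28900 = 46.05882
871000 = 1360000/(1 + 46.05882·e^(−0.2275t)) → 1 + 46.05882·e^(−0.2275t) = 1.56142
e^(−0.2275t) = 0.012189 → t = ln(82.03934)/0.2275 = 4.4072/0.2275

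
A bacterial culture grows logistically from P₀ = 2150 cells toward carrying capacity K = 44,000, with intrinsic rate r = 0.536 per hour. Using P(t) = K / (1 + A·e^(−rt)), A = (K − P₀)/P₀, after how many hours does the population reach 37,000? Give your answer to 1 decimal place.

A = (44000 − 2150)/2150 = 19.46512
37000 = 44000/(1 + 19.46512·e^(−0.536t)) → 1 + 19.46512·e^(−0.536t) = 1.18919
e^(−0.536t) = 0.009719 → t = ln(102.88704)/0.536 = 4.63363/0.536

t ≈ 8.6 hours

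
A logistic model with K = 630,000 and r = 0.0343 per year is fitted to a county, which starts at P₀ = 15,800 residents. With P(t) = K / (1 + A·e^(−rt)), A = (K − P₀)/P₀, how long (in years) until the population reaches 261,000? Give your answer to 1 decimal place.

t ≈ 96.6 years

A = (630000 − 15800)/15800 = 38.87342
261000 = 630000/(1 + 38.87342·e^(−0.0343t)) → 1 + 38.87342·e^(−0.0343t) = 2.41379
e^(−0.0343t) = 0.036369 → t = ln(27.49583)/0.0343 = 3.31403/0.0343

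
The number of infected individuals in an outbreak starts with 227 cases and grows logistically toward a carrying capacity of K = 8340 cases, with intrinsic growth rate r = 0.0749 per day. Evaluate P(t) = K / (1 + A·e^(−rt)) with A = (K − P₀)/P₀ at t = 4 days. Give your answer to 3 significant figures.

≈ 303 cases

A = (8340 − 227)/227 = 35.74009
P(4) = 8340 / (1 + 35.74009·e^(−0.0749·4)) = 8340 / (1 + 35.74009·0.741115)
= 8340 / 27.4875 ≈ 303.41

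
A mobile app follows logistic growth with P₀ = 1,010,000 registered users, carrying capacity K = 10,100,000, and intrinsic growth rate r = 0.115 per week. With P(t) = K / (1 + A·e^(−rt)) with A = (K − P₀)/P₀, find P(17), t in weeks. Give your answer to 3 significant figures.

≈ 4,440,000 registered users

A = (10100000 − 1010000)/1010000 = 9
P(17) = 10100000 / (1 + 9·e^(−0.115·17)) = 10100000 / (1 + 9·0.141564)
= 10100000 / 2.27408 ≈ 4441355.94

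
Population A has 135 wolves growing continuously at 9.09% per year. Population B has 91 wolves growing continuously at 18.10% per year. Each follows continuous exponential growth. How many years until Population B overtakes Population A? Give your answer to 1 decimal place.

t ≈ 4.4 years

135·e^(0.0909t) = 91·e^(0.181t)
135/91 = e^((0.181 − 0.0909)t) → ln(1.48352) = 0.0901·t
t = 0.39442 / 0.0901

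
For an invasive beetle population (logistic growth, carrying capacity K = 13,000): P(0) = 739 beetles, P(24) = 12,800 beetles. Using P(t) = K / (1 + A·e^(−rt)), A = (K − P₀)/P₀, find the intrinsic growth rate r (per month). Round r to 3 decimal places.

r ≈ 0.290 per month

A = (13000 − 739)/739 = 16.59134
12800 = 13000/(1 + 16.59134·e^(−r·24)) → e^(−24r) = (1.01562 − 1)/16.59134 = 0.000942
r = −ln(0.000942)/24 = 6.96776/24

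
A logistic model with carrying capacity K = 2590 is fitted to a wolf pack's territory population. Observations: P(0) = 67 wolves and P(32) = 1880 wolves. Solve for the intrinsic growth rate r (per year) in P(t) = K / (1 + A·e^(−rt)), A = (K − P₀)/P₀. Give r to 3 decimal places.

r ≈ 0.144 per year

A = (2590 − 67)/67 = 37.65672
1880 = 2590/(1 + 37.65672·e^(−r·32)) → e^(−32r) = (1.37766 − 1)/37.65672 = 0.010029
r = −ln(0.010029)/32 = 4.60227/32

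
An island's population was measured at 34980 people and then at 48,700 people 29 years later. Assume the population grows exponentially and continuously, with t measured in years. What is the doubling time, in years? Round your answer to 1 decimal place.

doubling time ≈ 60.7 years

r = ln(48700/34980) / 29 = ln(1.39222) / 29 ≈ 0.01141 per year
doubling time = ln 2 / |r| = 0.69315 / 0.01141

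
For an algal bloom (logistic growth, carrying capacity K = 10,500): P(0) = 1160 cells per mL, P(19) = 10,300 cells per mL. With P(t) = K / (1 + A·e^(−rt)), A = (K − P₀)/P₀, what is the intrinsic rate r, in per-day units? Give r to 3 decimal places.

A = (10500 − 1160)/1160 = 8.05172
10300 = 10500/(1 + 8.05172·e^(−r·19)) → e^(−19r) = (1.01942 − 1)/8.05172 = 0.002412
r = −ln(0.002412)/19 = 6.02747/19

r ≈ 0.317 per day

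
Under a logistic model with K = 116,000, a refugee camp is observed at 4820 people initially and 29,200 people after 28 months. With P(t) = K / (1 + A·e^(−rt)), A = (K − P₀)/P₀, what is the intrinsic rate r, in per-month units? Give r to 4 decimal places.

A = (116000 − 4820)/4820 = 23.06639
29200 = 116000/(1 + 23.06639·e^(−r·28)) → e^(−28r) = (3.9726 − 1)/23.06639 = 0.128872
r = −ln(0.128872)/28 = 2.04894/28

r ≈ 0.0732 per month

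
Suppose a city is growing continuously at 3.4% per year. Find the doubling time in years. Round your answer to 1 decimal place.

doubling time = ln(2) / |r| = 0.69315 / 0.034

doubling time ≈ 20.4 years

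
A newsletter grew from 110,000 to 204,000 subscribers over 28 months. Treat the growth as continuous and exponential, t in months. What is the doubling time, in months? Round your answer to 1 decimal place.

doubling time ≈ 31.4 months

r = ln(204000/110000) / 28 = ln(1.85455) / 28 ≈ 0.022059 per month
doubling time = ln 2 / |r| = 0.69315 / 0.022059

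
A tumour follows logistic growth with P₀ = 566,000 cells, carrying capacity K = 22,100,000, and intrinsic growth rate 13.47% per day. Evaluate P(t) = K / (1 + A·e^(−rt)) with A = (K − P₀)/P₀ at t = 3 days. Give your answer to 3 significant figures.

≈ 837,000 cells

A = (22100000 − 566000)/566000 = 38.04594
P(3) = 22100000 / (1 + 38.04594·e^(−0.1347·3)) = 22100000 / (1 + 38.04594·0.667577)
= 22100000 / 26.39861 ≈ 837165.42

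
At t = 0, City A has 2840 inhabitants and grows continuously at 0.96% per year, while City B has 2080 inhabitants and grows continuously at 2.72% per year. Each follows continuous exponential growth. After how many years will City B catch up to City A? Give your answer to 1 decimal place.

t ≈ 17.7 years

2840·e^(0.0096t) = 2080·e^(0.0272t)
2840/2080 = e^((0.0272 − 0.0096)t) → ln(1.36538) = 0.0176·t
t = 0.31144 / 0.0176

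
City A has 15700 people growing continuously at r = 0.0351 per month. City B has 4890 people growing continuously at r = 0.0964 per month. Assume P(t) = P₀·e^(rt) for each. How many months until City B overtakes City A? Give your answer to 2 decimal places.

t ≈ 19.03 months

15700·e^(0.0351t) = 4890·e^(0.0964t)
15700/4890 = e^((0.0964 − 0.0351)t) → ln(3.21063) = 0.0613·t
t = 1.16647 / 0.0613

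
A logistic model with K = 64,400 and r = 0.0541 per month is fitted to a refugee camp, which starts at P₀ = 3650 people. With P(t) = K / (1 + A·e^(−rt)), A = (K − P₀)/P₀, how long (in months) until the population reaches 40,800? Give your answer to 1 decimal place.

A = (64400 − 3650)/3650 = 16.64384
40800 = 64400/(1 + 16.64384·e^(−0.0541t)) → 1 + 16.64384·e^(−0.0541t) = 1.57843
e^(−0.0541t) = 0.034753 → t = ln(28.77409)/0.0541 = 3.35948/0.0541

t ≈ 62.1 months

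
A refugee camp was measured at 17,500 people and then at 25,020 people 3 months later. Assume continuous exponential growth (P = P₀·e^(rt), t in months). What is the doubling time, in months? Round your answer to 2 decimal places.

r = ln(25020/17500) / 3 = ln(1.42971) / 3 ≈ 0.119158 per month
doubling time = ln 2 / |r| = 0.69315 / 0.119158

doubling time ≈ 5.82 months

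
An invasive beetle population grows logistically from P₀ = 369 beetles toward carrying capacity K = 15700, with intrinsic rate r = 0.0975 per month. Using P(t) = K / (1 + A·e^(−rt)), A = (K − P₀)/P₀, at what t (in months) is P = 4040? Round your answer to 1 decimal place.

t ≈ 27.4 months

A = (15700 − 369)/369 = 41.54743
4040 = 15700/(1 + 41.54743·e^(−0.0975t)) → 1 + 41.54743·e^(−0.0975t) = 3.88614
e^(−0.0975t) = 0.069466 → t = ln(14.39551)/0.0975 = 2.66692/0.0975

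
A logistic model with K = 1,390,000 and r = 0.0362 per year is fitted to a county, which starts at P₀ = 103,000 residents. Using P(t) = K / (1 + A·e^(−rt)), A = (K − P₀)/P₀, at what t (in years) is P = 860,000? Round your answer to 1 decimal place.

A = (1390000 − 103000)/103000 = 12.49515
860000 = 1390000/(1 + 12.49515·e^(−0.0362t)) → 1 + 12.49515·e^(−0.0362t) = 1.61628
e^(−0.0362t) = 0.049321 → t = ln(20.27514)/0.0362 = 3.0094/0.0362

t ≈ 83.1 years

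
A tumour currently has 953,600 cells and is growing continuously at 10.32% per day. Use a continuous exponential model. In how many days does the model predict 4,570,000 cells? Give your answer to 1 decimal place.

t ≈ 15.2 days

4570000 = 953600 · e^(0.1032·t)
t = ln(4570000/953600) / 0.1032 = ln(4.79237) / 0.1032 = 1.56702 / 0.1032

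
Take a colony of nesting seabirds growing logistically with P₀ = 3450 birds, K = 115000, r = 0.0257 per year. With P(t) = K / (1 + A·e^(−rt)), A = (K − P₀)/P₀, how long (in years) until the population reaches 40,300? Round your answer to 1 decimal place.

A = (115000 − 3450)/3450 = 32.33333
40300 = 115000/(1 + 32.33333·e^(−0.0257t)) → 1 + 32.33333·e^(−0.0257t) = 2.8536
e^(−0.0257t) = 0.057328 → t = ln(17.44355)/0.0257 = 2.85897/0.0257

t ≈ 111.2 years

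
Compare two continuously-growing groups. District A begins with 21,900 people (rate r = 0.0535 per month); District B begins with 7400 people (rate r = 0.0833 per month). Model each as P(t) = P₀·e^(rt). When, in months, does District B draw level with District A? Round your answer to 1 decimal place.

t ≈ 36.4 months

21900·e^(0.0535t) = 7400·e^(0.0833t)
21900/7400 = e^((0.0833 − 0.0535)t) → ln(2.95946) = 0.0298·t
t = 1.08501 / 0.0298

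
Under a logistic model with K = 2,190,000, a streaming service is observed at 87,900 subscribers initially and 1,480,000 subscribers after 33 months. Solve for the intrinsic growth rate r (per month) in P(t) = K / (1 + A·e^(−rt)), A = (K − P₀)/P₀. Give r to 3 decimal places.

r ≈ 0.118 per month

A = (2190000 − 87900)/87900 = 23.91468
1480000 = 2190000/(1 + 23.91468·e^(−r·33)) → e^(−33r) = (1.47973 − 1)/23.91468 = 0.02006
r = −ln(0.02006)/33 = 3.90902/33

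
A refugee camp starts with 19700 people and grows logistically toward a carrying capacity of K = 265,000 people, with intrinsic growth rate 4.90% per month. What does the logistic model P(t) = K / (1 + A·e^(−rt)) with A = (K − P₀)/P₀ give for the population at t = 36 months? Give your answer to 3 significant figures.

A = (265000 − 19700)/19700 = 12.45178
P(36) = 265000 / (1 + 12.45178·e^(−0.049·36)) = 265000 / (1 + 12.45178·0.171358)
= 265000 / 3.13371 ≈ 84564.24

≈ 84,600 people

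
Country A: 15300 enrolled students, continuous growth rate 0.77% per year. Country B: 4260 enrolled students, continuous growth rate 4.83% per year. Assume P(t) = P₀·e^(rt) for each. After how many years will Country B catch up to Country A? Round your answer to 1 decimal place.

15300·e^(0.0077t) = 4260·e^(0.0483t)
15300/4260 = e^((0.0483 − 0.0077)t) → ln(3.59155) = 0.0406·t
t = 1.27858 / 0.0406

t ≈ 31.5 years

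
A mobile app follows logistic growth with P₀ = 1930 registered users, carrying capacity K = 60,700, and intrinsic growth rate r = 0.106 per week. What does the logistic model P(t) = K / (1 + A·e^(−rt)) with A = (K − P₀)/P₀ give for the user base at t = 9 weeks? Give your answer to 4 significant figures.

A = (60700 − 1930)/1930 = 30.45078
P(9) = 60700 / (1 + 30.45078·e^(−0.106·9)) = 60700 / (1 + 30.45078·0.385197)
= 60700 / 12.72955 ≈ 4768.43

≈ 4,768 registered users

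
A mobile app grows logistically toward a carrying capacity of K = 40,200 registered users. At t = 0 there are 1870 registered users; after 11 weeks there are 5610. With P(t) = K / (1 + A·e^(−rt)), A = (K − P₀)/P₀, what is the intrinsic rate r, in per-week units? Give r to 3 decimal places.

r ≈ 0.109 per week

A = (40200 − 1870)/1870 = 20.49733
5610 = 40200/(1 + 20.49733·e^(−r·11)) → e^(−11r) = (7.16578 − 1)/20.49733 = 0.300809
r = −ln(0.300809)/11 = 1.20128/11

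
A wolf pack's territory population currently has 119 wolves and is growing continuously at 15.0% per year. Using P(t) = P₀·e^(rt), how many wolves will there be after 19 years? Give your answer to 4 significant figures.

≈ 2,057 wolves

P(19) = 119 · e^(0.15·19) = 119 · e^(2.85)
= 119 · 17.28778 ≈ 2057.25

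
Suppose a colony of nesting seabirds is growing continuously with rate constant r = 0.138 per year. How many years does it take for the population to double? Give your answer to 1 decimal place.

doubling time = ln(2) / |r| = 0.69315 / 0.138

doubling time ≈ 5.0 years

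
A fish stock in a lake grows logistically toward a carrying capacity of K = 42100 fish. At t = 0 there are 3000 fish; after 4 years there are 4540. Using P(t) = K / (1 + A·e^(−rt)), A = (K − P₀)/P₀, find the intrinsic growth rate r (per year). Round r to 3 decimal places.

A = (42100 − 3000)/3000 = 13.03333
4540 = 42100/(1 + 13.03333·e^(−r·4)) → e^(−4r) = (9.27313 − 1)/13.03333 = 0.634767
r = −ln(0.634767)/4 = 0.4545/4

r ≈ 0.114 per year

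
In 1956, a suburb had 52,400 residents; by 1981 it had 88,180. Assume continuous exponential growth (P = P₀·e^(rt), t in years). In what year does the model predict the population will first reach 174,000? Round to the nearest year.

year 2014

r = ln(88180/52400) / 25 = 0.52047/25 ≈ 0.020819 per year
t = ln(174000/52400) / r = 1.20015/0.020819 ≈ 57.65 years after 1956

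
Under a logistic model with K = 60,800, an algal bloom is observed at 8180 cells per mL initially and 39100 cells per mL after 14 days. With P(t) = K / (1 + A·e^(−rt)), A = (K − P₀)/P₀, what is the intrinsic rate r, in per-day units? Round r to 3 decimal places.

r ≈ 0.175 per day

A = (60800 − 8180)/8180 = 6.43276
39100 = 60800/(1 + 6.43276·e^(−r·14)) → e^(−14r) = (1.55499 − 1)/6.43276 = 0.086275
r = −ln(0.086275)/14 = 2.45021/14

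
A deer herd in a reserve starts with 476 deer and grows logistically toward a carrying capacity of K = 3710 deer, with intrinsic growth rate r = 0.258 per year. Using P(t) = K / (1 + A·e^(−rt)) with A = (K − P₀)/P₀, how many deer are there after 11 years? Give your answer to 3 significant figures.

≈ 2,650 deer

A = (3710 − 476)/476 = 6.79412
P(11) = 3710 / (1 + 6.79412·e^(−0.258·11)) = 3710 / (1 + 6.79412·0.058543)
= 3710 / 1.39775 ≈ 2654.27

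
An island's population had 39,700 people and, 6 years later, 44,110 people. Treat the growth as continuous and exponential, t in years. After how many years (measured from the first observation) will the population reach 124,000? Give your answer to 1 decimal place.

r = ln(44110/39700) / 6 ≈ 0.017556 per year
t = ln(124000/39700) / r = 1.13893 / 0.017556 ≈ 64.875

t ≈ 64.9 years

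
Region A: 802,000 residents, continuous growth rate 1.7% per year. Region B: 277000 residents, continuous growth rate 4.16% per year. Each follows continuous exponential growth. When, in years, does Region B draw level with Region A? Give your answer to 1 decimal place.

802000·e^(0.017t) = 277000·e^(0.0416t)
802000/277000 = e^((0.0416 − 0.017)t) → ln(2.89531) = 0.0246·t
t = 1.06309 / 0.0246

t ≈ 43.2 years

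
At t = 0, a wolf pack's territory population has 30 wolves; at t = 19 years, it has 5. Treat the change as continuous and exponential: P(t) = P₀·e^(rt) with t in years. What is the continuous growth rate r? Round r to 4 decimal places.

5 = 30 · e^(r·19)
e^(19r) = 5/30 = 0.16667
r = ln(0.16667) / 19 = -1.79176 / 19

r ≈ -0.0943 per year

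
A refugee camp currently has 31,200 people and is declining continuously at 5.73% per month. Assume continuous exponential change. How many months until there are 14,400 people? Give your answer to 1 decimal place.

14400 = 31200 · e^(-0.0573·t)
t = ln(14400/31200) / -0.0573 = ln(0.46154) / -0.0573 = -0.77319 / -0.0573

t ≈ 13.5 months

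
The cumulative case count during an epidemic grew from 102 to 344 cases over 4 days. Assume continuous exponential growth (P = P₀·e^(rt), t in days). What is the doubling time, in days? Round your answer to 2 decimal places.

r = ln(344/102) / 4 = ln(3.37255) / 4 ≈ 0.303917 per day
doubling time = ln 2 / |r| = 0.69315 / 0.303917

doubling time ≈ 2.28 days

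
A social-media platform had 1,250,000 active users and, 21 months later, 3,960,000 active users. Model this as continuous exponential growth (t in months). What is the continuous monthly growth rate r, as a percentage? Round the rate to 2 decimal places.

3960000 = 1250000 · e^(r·21)
e^(21r) = 3960000/1250000 = 3.168
r = ln(3.168) / 21 = 1.1531 / 21

r ≈ 5.49% per month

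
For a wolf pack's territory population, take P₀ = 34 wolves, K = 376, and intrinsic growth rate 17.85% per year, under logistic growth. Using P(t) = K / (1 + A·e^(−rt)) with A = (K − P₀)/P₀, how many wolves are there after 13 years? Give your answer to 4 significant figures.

A = (376 − 34)/34 = 10.05882
P(13) = 376 / (1 + 10.05882·e^(−0.1785·13)) = 376 / (1 + 10.05882·0.098224)
= 376 / 1.98802 ≈ 189.13

≈ 189.1 wolves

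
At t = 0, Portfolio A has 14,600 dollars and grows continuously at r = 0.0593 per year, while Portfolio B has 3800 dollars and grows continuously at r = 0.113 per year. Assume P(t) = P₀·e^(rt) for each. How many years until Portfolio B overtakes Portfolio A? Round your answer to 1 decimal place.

t ≈ 25.1 years

14600·e^(0.0593t) = 3800·e^(0.113t)
14600/3800 = e^((0.113 − 0.0593)t) → ln(3.84211) = 0.0537·t
t = 1.34602 / 0.0537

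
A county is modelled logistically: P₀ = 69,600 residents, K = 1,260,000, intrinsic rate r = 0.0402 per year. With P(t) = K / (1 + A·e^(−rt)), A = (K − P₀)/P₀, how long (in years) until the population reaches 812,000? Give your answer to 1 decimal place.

A = (1260000 − 69600)/69600 = 17.10345
812000 = 1260000/(1 + 17.10345·e^(−0.0402t)) → 1 + 17.10345·e^(−0.0402t) = 1.55172
e^(−0.0402t) = 0.032258 → t = ln(31)/0.0402 = 3.43399/0.0402

t ≈ 85.4 years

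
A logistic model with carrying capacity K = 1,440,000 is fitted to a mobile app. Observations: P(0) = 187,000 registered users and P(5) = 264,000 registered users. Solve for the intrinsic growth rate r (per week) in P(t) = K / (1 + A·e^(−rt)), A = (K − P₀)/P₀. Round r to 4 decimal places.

A = (1440000 − 187000)/187000 = 6.70053
264000 = 1440000/(1 + 6.70053·e^(−r·5)) → e^(−5r) = (5.45455 − 1)/6.70053 = 0.664804
r = −ln(0.664804)/5 = 0.40826/5

r ≈ 0.0817 per week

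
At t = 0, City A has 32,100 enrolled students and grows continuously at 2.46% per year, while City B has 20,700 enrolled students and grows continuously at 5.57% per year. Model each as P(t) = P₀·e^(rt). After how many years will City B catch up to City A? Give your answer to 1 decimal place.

32100·e^(0.0246t) = 20700·e^(0.0557t)
32100/20700 = e^((0.0557 − 0.0246)t) → ln(1.55072) = 0.0311·t
t = 0.43872 / 0.0311

t ≈ 14.1 years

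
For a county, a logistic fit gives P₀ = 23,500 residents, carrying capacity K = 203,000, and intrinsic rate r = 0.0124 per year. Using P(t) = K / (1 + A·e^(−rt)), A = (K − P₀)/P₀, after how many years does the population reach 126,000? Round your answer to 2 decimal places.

A = (203000 − 23500)/23500 = 7.6383
126000 = 203000/(1 + 7.6383·e^(−0.0124t)) → 1 + 7.6383·e^(−0.0124t) = 1.61111
e^(−0.0124t) = 0.080006 → t = ln(12.49903)/0.0124 = 2.52565/0.0124

t ≈ 203.68 years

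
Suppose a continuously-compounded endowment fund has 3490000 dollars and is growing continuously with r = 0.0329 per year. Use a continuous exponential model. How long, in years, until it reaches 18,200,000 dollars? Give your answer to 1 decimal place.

18200000 = 3490000 · e^(0.0329·t)
t = ln(18200000/3490000) / 0.0329 = ln(5.2149) / 0.0329 = 1.65152 / 0.0329

t ≈ 50.2 years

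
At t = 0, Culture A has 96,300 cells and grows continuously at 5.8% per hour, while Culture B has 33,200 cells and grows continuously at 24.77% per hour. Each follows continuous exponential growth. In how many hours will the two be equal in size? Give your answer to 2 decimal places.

t ≈ 5.61 hours

96300·e^(0.058t) = 33200·e^(0.2477t)
96300/33200 = e^((0.2477 − 0.058)t) → ln(2.9006) = 0.1897·t
t = 1.06492 / 0.1897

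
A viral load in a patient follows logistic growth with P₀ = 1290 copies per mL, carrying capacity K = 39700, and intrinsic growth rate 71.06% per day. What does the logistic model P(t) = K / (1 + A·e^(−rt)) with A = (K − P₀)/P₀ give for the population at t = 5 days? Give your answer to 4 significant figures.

A = (39700 − 1290)/1290 = 29.77519
P(5) = 39700 / (1 + 29.77519·e^(−0.7106·5)) = 39700 / (1 + 29.77519·0.028639)
= 39700 / 1.85272 ≈ 21427.96

≈ 21,430 copies per mL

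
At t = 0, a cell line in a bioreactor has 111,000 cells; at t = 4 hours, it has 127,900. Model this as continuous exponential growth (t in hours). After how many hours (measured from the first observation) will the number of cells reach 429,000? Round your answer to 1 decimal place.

t ≈ 38.2 hours

r = ln(127900/111000) / 4 ≈ 0.03543 per hour
t = ln(429000/111000) / r = 1.35193 / 0.03543 ≈ 38.158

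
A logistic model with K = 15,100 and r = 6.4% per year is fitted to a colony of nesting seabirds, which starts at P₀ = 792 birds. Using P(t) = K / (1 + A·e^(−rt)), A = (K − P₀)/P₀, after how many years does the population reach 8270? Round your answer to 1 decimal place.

A = (15100 − 792)/792 = 18.06566
8270 = 15100/(1 + 18.06566·e^(−0.064t)) → 1 + 18.06566·e^(−0.064t) = 1.82588
e^(−0.064t) = 0.045715 → t = ln(21.87452)/0.064 = 3.08532/0.064

t ≈ 48.2 years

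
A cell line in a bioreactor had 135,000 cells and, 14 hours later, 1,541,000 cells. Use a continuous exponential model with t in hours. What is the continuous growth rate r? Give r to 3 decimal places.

1541000 = 135000 · e^(r·14)
e^(14r) = 1541000/135000 = 11.41481
r = ln(11.41481) / 14 = 2.43491 / 14

r ≈ 0.174 per hour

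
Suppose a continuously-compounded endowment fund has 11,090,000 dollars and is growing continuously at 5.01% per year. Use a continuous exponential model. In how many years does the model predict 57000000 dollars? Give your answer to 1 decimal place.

t ≈ 32.7 years

57000000 = 11090000 · e^(0.0501·t)
t = ln(57000000/11090000) / 0.0501 = ln(5.13977) / 0.0501 = 1.63701 / 0.0501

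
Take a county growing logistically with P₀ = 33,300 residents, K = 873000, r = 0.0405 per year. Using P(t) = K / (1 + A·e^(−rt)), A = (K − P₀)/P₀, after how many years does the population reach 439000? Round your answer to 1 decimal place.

A = (873000 − 33300)/33300 = 25.21622
439000 = 873000/(1 + 25.21622·e^(−0.0405t)) → 1 + 25.21622·e^(−0.0405t) = 1.98861
e^(−0.0405t) = 0.039205 → t = ln(25.50673)/0.0405 = 3.23894/0.0405

t ≈ 80.0 years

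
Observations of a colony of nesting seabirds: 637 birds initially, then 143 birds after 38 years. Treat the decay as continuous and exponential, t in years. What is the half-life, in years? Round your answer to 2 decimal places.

r = ln(143/637) / 38 = ln(0.22449) / 38 ≈ -0.039314 per year
half-life = ln 2 / |r| = 0.69315 / 0.039314

half-life ≈ 17.63 years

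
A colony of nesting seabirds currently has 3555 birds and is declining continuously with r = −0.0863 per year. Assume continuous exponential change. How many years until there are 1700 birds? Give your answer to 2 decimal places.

1700 = 3555 · e^(-0.0863·t)
t = ln(1700/3555) / -0.0863 = ln(0.4782) / -0.0863 = -0.73773 / -0.0863

t ≈ 8.55 years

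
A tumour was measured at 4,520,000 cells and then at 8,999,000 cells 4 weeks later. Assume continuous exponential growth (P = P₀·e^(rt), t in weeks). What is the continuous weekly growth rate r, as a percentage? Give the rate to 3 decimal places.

8999000 = 4520000 · e^(r·4)
e^(4r) = 8999000/4520000 = 1.99093
r = ln(1.99093) / 4 = 0.6886 / 4

r ≈ 17.215% per week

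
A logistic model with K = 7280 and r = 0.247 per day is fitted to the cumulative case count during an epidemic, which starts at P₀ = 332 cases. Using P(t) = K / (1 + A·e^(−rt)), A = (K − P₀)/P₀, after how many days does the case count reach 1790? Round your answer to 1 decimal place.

t ≈ 7.8 days

A = (7280 − 332)/332 = 20.92771
1790 = 7280/(1 + 20.92771·e^(−0.247t)) → 1 + 20.92771·e^(−0.247t) = 4.06704
e^(−0.247t) = 0.146554 → t = ln(6.82342)/0.247 = 1.92036/0.247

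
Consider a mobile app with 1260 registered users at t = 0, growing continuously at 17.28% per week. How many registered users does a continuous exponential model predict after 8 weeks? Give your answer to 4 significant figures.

≈ 5,020 registered users

P(8) = 1260 · e^(0.1728·8) = 1260 · e^(1.3824)
= 1260 · 3.98445 ≈ 5020.41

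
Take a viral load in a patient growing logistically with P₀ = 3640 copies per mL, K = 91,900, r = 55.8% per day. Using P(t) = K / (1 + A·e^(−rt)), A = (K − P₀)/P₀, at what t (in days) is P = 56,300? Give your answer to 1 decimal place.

t ≈ 6.5 days

A = (91900 − 3640)/3640 = 24.24725
56300 = 91900/(1 + 24.24725·e^(−0.558t)) → 1 + 24.24725·e^(−0.558t) = 1.63233
e^(−0.558t) = 0.026078 → t = ln(38.34608)/0.558 = 3.64665/0.558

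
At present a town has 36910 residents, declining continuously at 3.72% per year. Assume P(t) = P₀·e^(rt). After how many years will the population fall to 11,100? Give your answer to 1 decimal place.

11100 = 36910 · e^(-0.0372·t)
t = ln(11100/36910) / -0.0372 = ln(0.30073) / -0.0372 = -1.20154 / -0.0372

t ≈ 32.3 years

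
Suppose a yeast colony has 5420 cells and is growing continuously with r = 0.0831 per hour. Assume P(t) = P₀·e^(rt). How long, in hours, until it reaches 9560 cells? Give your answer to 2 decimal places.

t ≈ 6.83 hours

9560 = 5420 · e^(0.0831·t)
t = ln(9560/5420) / 0.0831 = ln(1.76384) / 0.0831 = 0.56749 / 0.0831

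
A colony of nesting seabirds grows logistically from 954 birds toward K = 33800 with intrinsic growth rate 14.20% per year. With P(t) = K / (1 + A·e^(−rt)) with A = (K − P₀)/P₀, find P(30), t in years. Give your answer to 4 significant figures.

A = (33800 − 954)/954 = 34.42977
P(30) = 33800 / (1 + 34.42977·e^(−0.142·30)) = 33800 / (1 + 34.42977·0.014122)
= 33800 / 1.48623 ≈ 22742.14

≈ 22,740 birds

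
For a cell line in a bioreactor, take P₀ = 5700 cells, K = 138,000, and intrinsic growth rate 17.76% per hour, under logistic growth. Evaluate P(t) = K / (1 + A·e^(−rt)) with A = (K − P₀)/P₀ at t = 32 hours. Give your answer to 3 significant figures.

≈ 128,000 cells

A = (138000 − 5700)/5700 = 23.21053
P(32) = 138000 / (1 + 23.21053·e^(−0.1776·32)) = 138000 / (1 + 23.21053·0.003403)
= 138000 / 1.07898 ≈ 127898.88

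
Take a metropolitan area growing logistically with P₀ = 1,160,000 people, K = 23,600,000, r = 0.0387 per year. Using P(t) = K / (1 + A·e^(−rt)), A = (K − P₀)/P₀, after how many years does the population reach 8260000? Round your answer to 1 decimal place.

t ≈ 60.6 years

A = (23600000 − 1160000)/1160000 = 19.34483
8260000 = 23600000/(1 + 19.34483·e^(−0.0387t)) → 1 + 19.34483·e^(−0.0387t) = 2.85714
e^(−0.0387t) = 0.096002 → t = ln(10.41645)/0.0387 = 2.34339/0.0387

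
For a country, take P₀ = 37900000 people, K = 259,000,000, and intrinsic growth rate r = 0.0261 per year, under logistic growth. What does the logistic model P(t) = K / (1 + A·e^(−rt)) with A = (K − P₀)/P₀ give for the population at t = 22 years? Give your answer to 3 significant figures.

A = (259000000 − 37900000)/37900000 = 5.83377
P(22) = 259000000 / (1 + 5.83377·e^(−0.0261·22)) = 259000000 / (1 + 5.83377·0.563155)
= 259000000 / 4.28532 ≈ 60438897.6

≈ 60,400,000 people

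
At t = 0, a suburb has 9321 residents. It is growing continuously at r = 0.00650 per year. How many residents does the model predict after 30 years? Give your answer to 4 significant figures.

≈ 11,330 residents

P(30) = 9321 · e^(0.0065·30) = 9321 · e^(0.195)
= 9321 · 1.21531 ≈ 11327.91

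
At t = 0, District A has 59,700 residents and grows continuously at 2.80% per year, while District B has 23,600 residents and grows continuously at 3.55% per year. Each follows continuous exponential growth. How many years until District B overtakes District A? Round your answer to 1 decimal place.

t ≈ 123.7 years

59700·e^(0.028t) = 23600·e^(0.0355t)
59700/23600 = e^((0.0355 − 0.028)t) → ln(2.52966) = 0.0075·t
t = 0.92809 / 0.0075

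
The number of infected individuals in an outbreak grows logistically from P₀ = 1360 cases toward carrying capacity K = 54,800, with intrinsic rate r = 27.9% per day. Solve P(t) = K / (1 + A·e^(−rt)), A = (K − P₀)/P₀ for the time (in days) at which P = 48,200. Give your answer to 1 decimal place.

A = (54800 − 1360)/1360 = 39.29412
48200 = 54800/(1 + 39.29412·e^(−0.279t)) → 1 + 39.29412·e^(−0.279t) = 1.13693
e^(−0.279t) = 0.003485 → t = ln(286.96613)/0.279 = 5.65936/0.279

t ≈ 20.3 days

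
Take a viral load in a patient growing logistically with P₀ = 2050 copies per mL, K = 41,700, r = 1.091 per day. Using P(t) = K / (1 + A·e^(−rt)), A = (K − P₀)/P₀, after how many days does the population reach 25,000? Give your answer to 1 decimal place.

A = (41700 − 2050)/2050 = 19.34146
25000 = 41700/(1 + 19.34146·e^(−1.091t)) → 1 + 19.34146·e^(−1.091t) = 1.668
e^(−1.091t) = 0.034537 → t = ln(28.95429)/1.091 = 3.36572/1.091

t ≈ 3.1 days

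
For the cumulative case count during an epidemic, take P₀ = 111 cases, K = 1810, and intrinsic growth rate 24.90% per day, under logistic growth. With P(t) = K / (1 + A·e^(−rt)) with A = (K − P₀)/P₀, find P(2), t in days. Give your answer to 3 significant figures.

A = (1810 − 111)/111 = 15.30631
P(2) = 1810 / (1 + 15.30631·e^(−0.249·2)) = 1810 / (1 + 15.30631·0.607745)
= 1810 / 10.30233 ≈ 175.69

≈ 176 cases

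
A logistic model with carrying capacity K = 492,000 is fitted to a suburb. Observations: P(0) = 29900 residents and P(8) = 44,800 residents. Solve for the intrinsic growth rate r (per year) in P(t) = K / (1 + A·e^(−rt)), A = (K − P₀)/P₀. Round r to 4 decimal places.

A = (492000 − 29900)/29900 = 15.45485
44800 = 492000/(1 + 15.45485·e^(−r·8)) → e^(−8r) = (10.98214 − 1)/15.45485 = 0.645891
r = −ln(0.645891)/8 = 0.43713/8

r ≈ 0.0546 per year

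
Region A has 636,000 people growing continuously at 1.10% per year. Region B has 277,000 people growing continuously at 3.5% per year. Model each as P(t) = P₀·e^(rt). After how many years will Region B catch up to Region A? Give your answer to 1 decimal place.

636000·e^(0.011t) = 277000·e^(0.035t)
636000/277000 = e^((0.035 − 0.011)t) → ln(2.29603) = 0.024·t
t = 0.83118 / 0.024

t ≈ 34.6 years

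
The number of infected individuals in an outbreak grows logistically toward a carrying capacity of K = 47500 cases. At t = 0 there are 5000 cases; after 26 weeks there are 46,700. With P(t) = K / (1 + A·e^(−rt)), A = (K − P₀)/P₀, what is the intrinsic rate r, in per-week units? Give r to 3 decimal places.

r ≈ 0.239 per week

A = (47500 − 5000)/5000 = 8.5
46700 = 47500/(1 + 8.5·e^(−r·26)) → e^(−26r) = (1.01713 − 1)/8.5 = 0.002015
r = −ln(0.002015)/26 = 6.20695/26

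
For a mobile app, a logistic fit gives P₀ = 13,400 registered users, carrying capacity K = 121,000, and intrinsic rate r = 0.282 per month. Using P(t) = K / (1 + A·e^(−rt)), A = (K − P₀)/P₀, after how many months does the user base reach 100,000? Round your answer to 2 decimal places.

A = (121000 − 13400)/13400 = 8.02985
100000 = 121000/(1 + 8.02985·e^(−0.282t)) → 1 + 8.02985·e^(−0.282t) = 1.21
e^(−0.282t) = 0.026152 → t = ln(38.23738)/0.282 = 3.64381/0.282

t ≈ 12.92 months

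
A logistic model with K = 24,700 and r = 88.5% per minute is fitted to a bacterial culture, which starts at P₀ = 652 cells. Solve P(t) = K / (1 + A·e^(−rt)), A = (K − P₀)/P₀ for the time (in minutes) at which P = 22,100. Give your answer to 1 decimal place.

t ≈ 6.5 minutes

A = (24700 − 652)/652 = 36.88344
22100 = 24700/(1 + 36.88344·e^(−0.885t)) → 1 + 36.88344·e^(−0.885t) = 1.11765
e^(−0.885t) = 0.00319 → t = ln(313.5092)/0.885 = 5.74783/0.885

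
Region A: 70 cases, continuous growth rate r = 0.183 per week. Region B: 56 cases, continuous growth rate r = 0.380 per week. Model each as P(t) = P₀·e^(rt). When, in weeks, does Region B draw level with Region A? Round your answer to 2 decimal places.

t ≈ 1.13 weeks

70·e^(0.183t) = 56·e^(0.38t)
70/56 = e^((0.38 − 0.183)t) → ln(1.25) = 0.197·t
t = 0.22314 / 0.197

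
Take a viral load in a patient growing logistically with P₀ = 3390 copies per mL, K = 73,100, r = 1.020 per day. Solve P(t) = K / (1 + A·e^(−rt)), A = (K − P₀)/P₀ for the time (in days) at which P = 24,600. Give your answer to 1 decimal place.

A = (73100 − 3390)/3390 = 20.56342
24600 = 73100/(1 + 20.56342·e^(−1.02t)) → 1 + 20.56342·e^(−1.02t) = 2.97154
e^(−1.02t) = 0.095876 → t = ln(10.43011)/1.02 = 2.3447/1.02

t ≈ 2.3 days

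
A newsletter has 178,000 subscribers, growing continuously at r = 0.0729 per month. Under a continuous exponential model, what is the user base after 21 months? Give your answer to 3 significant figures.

P(21) = 178000 · e^(0.0729·21) = 178000 · e^(1.5309)
= 178000 · 4.62234 ≈ 822775.64

≈ 823,000 subscribers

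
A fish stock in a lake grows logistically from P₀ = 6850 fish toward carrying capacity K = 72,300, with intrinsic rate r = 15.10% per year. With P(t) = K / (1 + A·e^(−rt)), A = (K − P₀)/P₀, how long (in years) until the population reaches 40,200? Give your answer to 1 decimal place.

t ≈ 16.4 years

A = (72300 − 6850)/6850 = 9.55474
40200 = 72300/(1 + 9.55474·e^(−0.151t)) → 1 + 9.55474·e^(−0.151t) = 1.79851
e^(−0.151t) = 0.083572 → t = ln(11.96575)/0.151 = 2.48205/0.151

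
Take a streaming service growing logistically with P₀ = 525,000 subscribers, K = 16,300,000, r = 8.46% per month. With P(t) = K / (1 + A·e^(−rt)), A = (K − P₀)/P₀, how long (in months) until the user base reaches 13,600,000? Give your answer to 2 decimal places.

t ≈ 59.33 months

A = (16300000 − 525000)/525000 = 30.04762
13600000 = 16300000/(1 + 30.04762·e^(−0.0846t)) → 1 + 30.04762·e^(−0.0846t) = 1.19853
e^(−0.0846t) = 0.006607 → t = ln(151.35097)/0.0846 = 5.0196/0.0846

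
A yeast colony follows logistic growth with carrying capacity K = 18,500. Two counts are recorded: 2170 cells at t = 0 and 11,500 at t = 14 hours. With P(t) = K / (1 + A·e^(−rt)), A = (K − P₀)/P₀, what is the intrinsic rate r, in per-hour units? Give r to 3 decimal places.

r ≈ 0.180 per hour

A = (18500 − 2170)/2170 = 7.52535
11500 = 18500/(1 + 7.52535·e^(−r·14)) → e^(−14r) = (1.6087 − 1)/7.52535 = 0.080886
r = −ln(0.080886)/14 = 2.51471/14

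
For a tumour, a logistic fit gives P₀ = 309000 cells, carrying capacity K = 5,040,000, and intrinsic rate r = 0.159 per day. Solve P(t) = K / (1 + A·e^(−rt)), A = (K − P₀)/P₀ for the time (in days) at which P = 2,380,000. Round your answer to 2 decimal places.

t ≈ 16.46 days

A = (5040000 − 309000)/309000 = 15.31068
2380000 = 5040000/(1 + 15.31068·e^(−0.159t)) → 1 + 15.31068·e^(−0.159t) = 2.11765
e^(−0.159t) = 0.072998 → t = ln(13.69903)/0.159 = 2.61732/0.159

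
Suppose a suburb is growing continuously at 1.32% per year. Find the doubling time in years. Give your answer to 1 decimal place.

doubling time ≈ 52.5 years

doubling time = ln(2) / |r| = 0.69315 / 0.0132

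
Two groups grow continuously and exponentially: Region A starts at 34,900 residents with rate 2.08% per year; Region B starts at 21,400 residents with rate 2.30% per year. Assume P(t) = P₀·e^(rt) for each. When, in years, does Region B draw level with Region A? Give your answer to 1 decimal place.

t ≈ 222.3 years

34900·e^(0.0208t) = 21400·e^(0.023t)
34900/21400 = e^((0.023 − 0.0208)t) → ln(1.63084) = 0.0022·t
t = 0.4891 / 0.0022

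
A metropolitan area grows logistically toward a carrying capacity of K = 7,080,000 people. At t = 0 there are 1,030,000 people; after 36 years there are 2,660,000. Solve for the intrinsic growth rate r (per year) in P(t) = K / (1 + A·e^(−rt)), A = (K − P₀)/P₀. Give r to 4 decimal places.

r ≈ 0.0351 per year

A = (7080000 − 1030000)/1030000 = 5.87379
2660000 = 7080000/(1 + 5.87379·e^(−r·36)) → e^(−36r) = (2.66165 − 1)/5.87379 = 0.282893
r = −ln(0.282893)/36 = 1.26269/36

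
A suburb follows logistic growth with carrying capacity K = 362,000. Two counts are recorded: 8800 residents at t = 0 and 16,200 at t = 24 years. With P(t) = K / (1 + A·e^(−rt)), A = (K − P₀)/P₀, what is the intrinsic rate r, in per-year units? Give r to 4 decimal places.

r ≈ 0.0263 per year

A = (362000 − 8800)/8800 = 40.13636
16200 = 362000/(1 + 40.13636·e^(−r·24)) → e^(−24r) = (22.34568 − 1)/40.13636 = 0.531829
r = −ln(0.531829)/24 = 0.63143/24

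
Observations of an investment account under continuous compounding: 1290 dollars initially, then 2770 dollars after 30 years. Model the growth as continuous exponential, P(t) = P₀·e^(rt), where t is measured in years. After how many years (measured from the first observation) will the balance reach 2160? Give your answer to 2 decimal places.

r = ln(2770/1290) / 30 ≈ 0.025474 per year
t = ln(2160/1290) / r = 0.51547 / 0.025474 ≈ 20.235

t ≈ 20.24 years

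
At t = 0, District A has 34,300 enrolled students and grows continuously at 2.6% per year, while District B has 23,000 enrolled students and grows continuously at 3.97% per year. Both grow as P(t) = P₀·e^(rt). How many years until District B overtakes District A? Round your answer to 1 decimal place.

34300·e^(0.026t) = 23000·e^(0.0397t)
34300/23000 = e^((0.0397 − 0.026)t) → ln(1.4913) = 0.0137·t
t = 0.39965 / 0.0137

t ≈ 29.2 years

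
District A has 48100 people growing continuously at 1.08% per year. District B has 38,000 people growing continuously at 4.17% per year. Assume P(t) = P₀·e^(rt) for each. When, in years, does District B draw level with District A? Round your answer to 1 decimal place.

t ≈ 7.6 years

48100·e^(0.0108t) = 38000·e^(0.0417t)
48100/38000 = e^((0.0417 − 0.0108)t) → ln(1.26579) = 0.0309·t
t = 0.2357 / 0.0309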